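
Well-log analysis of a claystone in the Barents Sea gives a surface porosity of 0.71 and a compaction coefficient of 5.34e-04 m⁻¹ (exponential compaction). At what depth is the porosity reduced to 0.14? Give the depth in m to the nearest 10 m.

Working in km (1 km = 1000 m; k in km⁻¹ = k in m⁻¹ × 1000):
Invert Athy's law: d = ln(n₀/n) / k
d = ln(0.71/0.14) / 0.534 = ln(5.071) / 0.534 = 1.6236 / 0.534 = 3.040 km

3040 m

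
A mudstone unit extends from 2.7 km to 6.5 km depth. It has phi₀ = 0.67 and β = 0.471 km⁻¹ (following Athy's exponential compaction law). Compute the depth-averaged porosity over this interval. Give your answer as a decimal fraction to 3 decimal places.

⟨phi⟩ = (1/(d₂−d₁)) ∫ phi₀ e^(−βd) dd = phi₀·(e^(−β·d₁) − e^(−β·d₂)) / (β·(d₂−d₁))
e^(−0.471×2.7) = 0.2804; e^(−0.471×6.5) = 0.0468
⟨phi⟩ = 0.67 × (0.2804 − 0.0468) / (0.471 × 3.8) = 0.67 × 0.1305 = 0.0874

0.087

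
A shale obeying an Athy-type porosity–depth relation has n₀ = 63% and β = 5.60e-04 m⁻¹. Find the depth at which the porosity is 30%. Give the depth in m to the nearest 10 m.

Working in km (1 km = 1000 m; β in km⁻¹ = β in m⁻¹ × 1000):
Invert Athy's law: z = ln(n₀/n) / β
z = ln(0.63/0.3) / 0.56 = ln(2.1) / 0.56 = 0.7419 / 0.56 = 1.325 km

1320 m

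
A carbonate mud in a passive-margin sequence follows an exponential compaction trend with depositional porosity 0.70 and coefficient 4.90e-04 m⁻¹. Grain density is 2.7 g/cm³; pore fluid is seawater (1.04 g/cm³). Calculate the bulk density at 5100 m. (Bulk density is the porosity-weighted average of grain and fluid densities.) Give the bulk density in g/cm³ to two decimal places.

2.60 g/cm³

Working in km (1 km = 1000 m; c in km⁻¹ = c in m⁻¹ × 1000):
Porosity at depth: φ = 0.7·exp(−0.49×5.1) = 0.7×0.0822 = 0.0575
Bulk density: ρ_b = (1−φ)ρ_g + φ·ρ_f = 0.9425×2.7 + 0.0575×1.04
       = 2.545 + 0.060 = 2.605 g/cm³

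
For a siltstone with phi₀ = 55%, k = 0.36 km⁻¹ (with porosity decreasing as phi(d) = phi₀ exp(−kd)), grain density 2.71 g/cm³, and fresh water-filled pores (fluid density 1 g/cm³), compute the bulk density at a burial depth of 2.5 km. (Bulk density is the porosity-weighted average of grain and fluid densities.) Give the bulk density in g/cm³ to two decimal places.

2.33 g/cm³

Porosity at depth: phi = 0.55·exp(−0.36×2.5) = 0.55×0.4066 = 0.2236
Bulk density: ρ_b = (1−phi)ρ_g + phi·ρ_f = 0.7764×2.71 + 0.2236×1
       = 2.104 + 0.224 = 2.328 g/cm³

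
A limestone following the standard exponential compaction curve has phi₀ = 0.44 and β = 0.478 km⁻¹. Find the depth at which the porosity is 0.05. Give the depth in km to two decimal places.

Invert Athy's law: Z = ln(phi₀/phi) / β
Z = ln(0.44/0.05) / 0.478 = ln(8.8) / 0.478 = 2.1748 / 0.478 = 4.550 km

4.55 km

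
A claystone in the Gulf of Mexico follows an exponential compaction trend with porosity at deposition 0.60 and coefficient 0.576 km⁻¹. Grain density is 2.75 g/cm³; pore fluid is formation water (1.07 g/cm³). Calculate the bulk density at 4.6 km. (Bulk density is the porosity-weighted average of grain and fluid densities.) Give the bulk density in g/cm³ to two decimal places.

2.68 g/cm³

Porosity at depth: φ = 0.6·exp(−0.576×4.6) = 0.6×0.0707 = 0.0424
Bulk density: ρ_b = (1−φ)ρ_g + φ·ρ_f = 0.9576×2.75 + 0.0424×1.07
       = 2.633 + 0.045 = 2.679 g/cm³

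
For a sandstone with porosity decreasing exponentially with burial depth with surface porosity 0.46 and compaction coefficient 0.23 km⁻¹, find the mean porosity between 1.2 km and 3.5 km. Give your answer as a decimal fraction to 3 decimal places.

0.271

⟨n⟩ = (1/(z₂−z₁)) ∫ n₀ e^(−βz) dz = n₀·(e^(−β·z₁) − e^(−β·z₂)) / (β·(z₂−z₁))
e^(−0.23×1.2) = 0.7588; e^(−0.23×3.5) = 0.4471
⟨n⟩ = 0.46 × (0.7588 − 0.4471) / (0.23 × 2.3) = 0.46 × 0.5893 = 0.2711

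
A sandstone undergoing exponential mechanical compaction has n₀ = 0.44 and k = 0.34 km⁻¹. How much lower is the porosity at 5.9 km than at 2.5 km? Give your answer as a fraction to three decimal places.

n(2.5) = 0.44·e^(−0.34×2.5) = 0.1881
n(5.9) = 0.44·e^(−0.34×5.9) = 0.0592
Δn = 0.1881 − 0.0592 = 0.1289

0.129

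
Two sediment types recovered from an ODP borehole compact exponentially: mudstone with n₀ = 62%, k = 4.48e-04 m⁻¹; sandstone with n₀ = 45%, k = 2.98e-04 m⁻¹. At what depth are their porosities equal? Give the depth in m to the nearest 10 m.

2140 m

Working in km (1 km = 1000 m; k in km⁻¹ = k in m⁻¹ × 1000):
Set n₀ₐ e^(−kₐd) = n₀ᵦ e^(−kᵦd) ⇒ ln(n₀ₐ/n₀ᵦ) = (kₐ − kᵦ)·d
d = ln(0.62/0.45) / (0.448 − 0.298) = 0.3205 / 0.15 = 2.136 km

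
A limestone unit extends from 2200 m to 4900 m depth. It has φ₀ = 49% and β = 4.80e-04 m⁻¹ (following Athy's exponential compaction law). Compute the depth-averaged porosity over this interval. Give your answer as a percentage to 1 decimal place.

Working in km (1 km = 1000 m; β in km⁻¹ = β in m⁻¹ × 1000):
⟨φ⟩ = (1/(d₂−d₁)) ∫ φ₀ e^(−βd) dd = φ₀·(e^(−β·d₁) − e^(−β·d₂)) / (β·(d₂−d₁))
e^(−0.48×2.2) = 0.3478; e^(−0.48×4.9) = 0.0952
⟨φ⟩ = 0.49 × (0.3478 − 0.0952) / (0.48 × 2.7) = 0.49 × 0.1950 = 0.0955

9.6%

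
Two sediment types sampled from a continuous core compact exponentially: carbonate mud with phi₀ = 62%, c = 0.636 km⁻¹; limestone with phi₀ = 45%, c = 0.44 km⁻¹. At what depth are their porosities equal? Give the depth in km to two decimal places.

Set phi₀ₐ e^(−cₐz) = phi₀ᵦ e^(−cᵦz) ⇒ ln(phi₀ₐ/phi₀ᵦ) = (cₐ − cᵦ)·z
z = ln(0.62/0.45) / (0.636 − 0.44) = 0.3205 / 0.196 = 1.635 km

1.64 km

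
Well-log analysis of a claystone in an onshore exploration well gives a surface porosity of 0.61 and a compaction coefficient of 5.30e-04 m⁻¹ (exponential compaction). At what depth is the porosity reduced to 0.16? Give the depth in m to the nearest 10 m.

2530 m

Working in km (1 km = 1000 m; β in km⁻¹ = β in m⁻¹ × 1000):
Invert Athy's law: Z = ln(phi₀/phi) / β
Z = ln(0.61/0.16) / 0.53 = ln(3.812) / 0.53 = 1.3383 / 0.53 = 2.525 km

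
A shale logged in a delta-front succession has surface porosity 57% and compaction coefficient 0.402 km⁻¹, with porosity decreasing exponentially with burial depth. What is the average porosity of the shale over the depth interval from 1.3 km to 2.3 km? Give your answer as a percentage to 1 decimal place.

⟨n⟩ = (1/(z₂−z₁)) ∫ n₀ e^(−βz) dz = n₀·(e^(−β·z₁) − e^(−β·z₂)) / (β·(z₂−z₁))
e^(−0.402×1.3) = 0.5930; e^(−0.402×2.3) = 0.3967
⟨n⟩ = 0.57 × (0.5930 − 0.3967) / (0.402 × 1) = 0.57 × 0.4883 = 0.2783

27.8%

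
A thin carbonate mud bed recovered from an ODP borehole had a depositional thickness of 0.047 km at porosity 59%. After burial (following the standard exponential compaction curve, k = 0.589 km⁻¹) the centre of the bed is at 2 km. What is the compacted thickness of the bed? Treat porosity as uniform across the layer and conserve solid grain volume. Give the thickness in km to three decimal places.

Porosity at 2 km: φ = 0.59·exp(−0.589×2) = 0.1817
Solid-volume conservation: h(1−φ) = h₀(1−φ₀) ⇒ h = h₀·(1−φ₀)/(1−φ)
h = 0.047 × (1 − 0.59)/(1 − 0.1817) = 0.047 × 0.5010 = 0.0235 km

0.024 km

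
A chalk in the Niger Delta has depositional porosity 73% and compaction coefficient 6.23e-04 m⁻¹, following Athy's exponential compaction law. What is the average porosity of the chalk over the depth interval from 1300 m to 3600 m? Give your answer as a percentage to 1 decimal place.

17.3%

Working in km (1 km = 1000 m; β in km⁻¹ = β in m⁻¹ × 1000):
⟨n⟩ = (1/(d₂−d₁)) ∫ n₀ e^(−βd) dd = n₀·(e^(−β·d₁) − e^(−β·d₂)) / (β·(d₂−d₁))
e^(−0.623×1.3) = 0.4449; e^(−0.623×3.6) = 0.1062
⟨n⟩ = 0.73 × (0.4449 − 0.1062) / (0.623 × 2.3) = 0.73 × 0.2364 = 0.1726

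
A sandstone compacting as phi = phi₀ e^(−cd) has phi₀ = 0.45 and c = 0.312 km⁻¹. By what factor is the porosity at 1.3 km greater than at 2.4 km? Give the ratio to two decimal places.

phi(d₁)/phi(d₂) = e^(−c·d₁)/e^(−c·d₂) = e^{c(d₂−d₁)}
= exp(0.312 × 1.1) = exp(0.3432) = 1.4095

1.41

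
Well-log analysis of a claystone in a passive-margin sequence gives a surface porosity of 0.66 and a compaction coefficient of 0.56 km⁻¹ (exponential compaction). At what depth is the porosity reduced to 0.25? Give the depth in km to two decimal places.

Invert Athy's law: d = ln(n₀/n) / c
d = ln(0.66/0.25) / 0.56 = ln(2.64) / 0.56 = 0.9708 / 0.56 = 1.734 km

1.73 km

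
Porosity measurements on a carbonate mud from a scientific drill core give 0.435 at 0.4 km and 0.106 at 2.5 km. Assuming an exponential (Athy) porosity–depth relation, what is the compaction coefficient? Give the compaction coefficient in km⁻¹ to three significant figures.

0.672 km⁻¹

Athy: phi(z) = phi₀ e^(−cz) ⇒ phi₁/phi₂ = e^{c(z₂−z₁)} ⇒ c = ln(phi₁/phi₂)/(z₂−z₁)
c = ln(0.435/0.106) / (2.5 − 0.4) = ln(4.104) / 2.1 = 1.4119 / 2.1 = 0.6723 km⁻¹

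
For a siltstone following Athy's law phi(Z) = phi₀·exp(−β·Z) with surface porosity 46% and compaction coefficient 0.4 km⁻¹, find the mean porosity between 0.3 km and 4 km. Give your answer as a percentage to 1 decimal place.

⟨phi⟩ = (1/(Z₂−Z₁)) ∫ phi₀ e^(−βZ) dZ = phi₀·(e^(−β·Z₁) − e^(−β·Z₂)) / (β·(Z₂−Z₁))
e^(−0.4×0.3) = 0.8869; e^(−0.4×4) = 0.2019
⟨phi⟩ = 0.46 × (0.8869 − 0.2019) / (0.4 × 3.7) = 0.46 × 0.4629 = 0.2129

21.3%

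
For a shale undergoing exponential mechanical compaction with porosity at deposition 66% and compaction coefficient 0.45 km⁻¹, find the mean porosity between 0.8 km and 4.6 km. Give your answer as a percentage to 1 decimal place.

⟨φ⟩ = (1/(z₂−z₁)) ∫ φ₀ e^(−cz) dz = φ₀·(e^(−c·z₁) − e^(−c·z₂)) / (c·(z₂−z₁))
e^(−0.45×0.8) = 0.6977; e^(−0.45×4.6) = 0.1262
⟨φ⟩ = 0.66 × (0.6977 − 0.1262) / (0.45 × 3.8) = 0.66 × 0.3342 = 0.2206

22.1%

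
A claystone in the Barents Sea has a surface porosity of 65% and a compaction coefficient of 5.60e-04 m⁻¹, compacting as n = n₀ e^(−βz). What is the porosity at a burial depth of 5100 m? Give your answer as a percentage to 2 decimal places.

3.74%

Working in km (1 km = 1000 m; β in km⁻¹ = β in m⁻¹ × 1000):
n = n₀·exp(−β·z) = 0.65 × exp(−0.56 × 5.1) = 0.65 × exp(−2.856)
  = 0.65 × 0.0575 = 0.0374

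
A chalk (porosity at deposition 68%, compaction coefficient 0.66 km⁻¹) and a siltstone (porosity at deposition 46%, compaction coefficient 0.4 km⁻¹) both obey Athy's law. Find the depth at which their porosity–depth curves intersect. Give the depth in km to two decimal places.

Set n₀ₐ e^(−βₐZ) = n₀ᵦ e^(−βᵦZ) ⇒ ln(n₀ₐ/n₀ᵦ) = (βₐ − βᵦ)·Z
Z = ln(0.68/0.46) / (0.66 − 0.4) = 0.3909 / 0.26 = 1.503 km

1.50 km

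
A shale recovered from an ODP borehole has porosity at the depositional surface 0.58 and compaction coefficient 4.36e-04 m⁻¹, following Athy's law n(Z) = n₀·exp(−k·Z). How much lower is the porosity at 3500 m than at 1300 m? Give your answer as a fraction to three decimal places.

Working in km (1 km = 1000 m; k in km⁻¹ = k in m⁻¹ × 1000):
n(1.3) = 0.58·e^(−0.436×1.3) = 0.3291
n(3.5) = 0.58·e^(−0.436×3.5) = 0.1261
Δn = 0.3291 − 0.1261 = 0.2030

0.203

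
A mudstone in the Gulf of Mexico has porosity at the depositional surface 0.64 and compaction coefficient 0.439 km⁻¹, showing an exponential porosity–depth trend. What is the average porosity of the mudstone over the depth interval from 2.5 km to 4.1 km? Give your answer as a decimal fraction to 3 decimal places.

0.153

⟨φ⟩ = (1/(d₂−d₁)) ∫ φ₀ e^(−cd) dd = φ₀·(e^(−c·d₁) − e^(−c·d₂)) / (c·(d₂−d₁))
e^(−0.439×2.5) = 0.3337; e^(−0.439×4.1) = 0.1653
⟨φ⟩ = 0.64 × (0.3337 − 0.1653) / (0.439 × 1.6) = 0.64 × 0.2397 = 0.1534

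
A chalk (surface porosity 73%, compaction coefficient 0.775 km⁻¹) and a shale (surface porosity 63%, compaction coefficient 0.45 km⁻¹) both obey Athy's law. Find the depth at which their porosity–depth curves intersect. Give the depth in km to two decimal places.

Set φ₀ₐ e^(−cₐZ) = φ₀ᵦ e^(−cᵦZ) ⇒ ln(φ₀ₐ/φ₀ᵦ) = (cₐ − cᵦ)·Z
Z = ln(0.73/0.63) / (0.775 − 0.45) = 0.1473 / 0.325 = 0.453 km

0.45 km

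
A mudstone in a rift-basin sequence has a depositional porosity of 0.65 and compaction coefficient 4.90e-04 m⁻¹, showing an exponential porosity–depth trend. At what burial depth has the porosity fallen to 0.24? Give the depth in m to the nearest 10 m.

Working in km (1 km = 1000 m; c in km⁻¹ = c in m⁻¹ × 1000):
Invert Athy's law: z = ln(φ₀/φ) / c
z = ln(0.65/0.24) / 0.49 = ln(2.708) / 0.49 = 0.9963 / 0.49 = 2.033 km

2030 m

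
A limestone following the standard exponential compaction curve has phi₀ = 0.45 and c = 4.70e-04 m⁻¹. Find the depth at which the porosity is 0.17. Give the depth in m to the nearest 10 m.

2070 m

Working in km (1 km = 1000 m; c in km⁻¹ = c in m⁻¹ × 1000):
Invert Athy's law: z = ln(phi₀/phi) / c
z = ln(0.45/0.17) / 0.47 = ln(2.647) / 0.47 = 0.9734 / 0.47 = 2.071 km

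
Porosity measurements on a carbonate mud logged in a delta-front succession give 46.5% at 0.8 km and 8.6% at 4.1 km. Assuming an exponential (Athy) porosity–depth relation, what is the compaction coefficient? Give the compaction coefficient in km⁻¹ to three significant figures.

Athy: n(Z) = n₀ e^(−cZ) ⇒ n₁/n₂ = e^{c(Z₂−Z₁)} ⇒ c = ln(n₁/n₂)/(Z₂−Z₁)
c = ln(0.465/0.086) / (4.1 − 0.8) = ln(5.407) / 3.3 = 1.6877 / 3.3 = 0.5114 km⁻¹

0.511 km⁻¹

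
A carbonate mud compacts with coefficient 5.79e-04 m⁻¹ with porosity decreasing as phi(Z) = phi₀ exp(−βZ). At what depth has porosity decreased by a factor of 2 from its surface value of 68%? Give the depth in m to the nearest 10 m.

1200 m

Working in km (1 km = 1000 m; β in km⁻¹ = β in m⁻¹ × 1000):
phi/phi₀ = 1/2 ⇒ exp(−β·Z) = 1/2 ⇒ Z = ln(2) / β
Z = 0.6931 / 0.579 = 1.197 km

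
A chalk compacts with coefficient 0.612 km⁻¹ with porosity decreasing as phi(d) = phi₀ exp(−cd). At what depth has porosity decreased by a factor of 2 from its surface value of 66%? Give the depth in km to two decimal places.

1.13 km

phi/phi₀ = 1/2 ⇒ exp(−c·d) = 1/2 ⇒ d = ln(2) / c
d = 0.6931 / 0.612 = 1.133 km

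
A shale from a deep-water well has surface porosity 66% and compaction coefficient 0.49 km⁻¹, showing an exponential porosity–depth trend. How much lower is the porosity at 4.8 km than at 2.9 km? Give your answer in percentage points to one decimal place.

n(2.9) = 0.66·e^(−0.49×2.9) = 0.1594
n(4.8) = 0.66·e^(−0.49×4.8) = 0.0628
Δn = 0.1594 − 0.0628 = 0.0966

9.7 percentage points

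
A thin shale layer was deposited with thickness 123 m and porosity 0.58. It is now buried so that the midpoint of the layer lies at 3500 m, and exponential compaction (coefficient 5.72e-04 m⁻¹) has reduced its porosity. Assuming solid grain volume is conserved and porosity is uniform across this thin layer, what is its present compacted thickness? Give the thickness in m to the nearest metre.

56 m

Working in km (1 km = 1000 m; k in km⁻¹ = k in m⁻¹ × 1000):
Porosity at 3.5 km: phi = 0.58·exp(−0.572×3.5) = 0.0783
Solid-volume conservation: h(1−phi) = h₀(1−phi₀) ⇒ h = h₀·(1−phi₀)/(1−phi)
h = 0.123 × (1 − 0.58)/(1 − 0.0783) = 0.123 × 0.4557 = 0.0561 km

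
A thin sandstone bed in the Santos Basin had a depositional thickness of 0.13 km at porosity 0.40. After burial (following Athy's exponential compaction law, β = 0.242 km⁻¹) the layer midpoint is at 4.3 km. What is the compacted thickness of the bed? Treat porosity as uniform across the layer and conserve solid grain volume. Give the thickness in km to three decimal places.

0.091 km

Porosity at 4.3 km: phi = 0.4·exp(−0.242×4.3) = 0.1413
Solid-volume conservation: h(1−phi) = h₀(1−phi₀) ⇒ h = h₀·(1−phi₀)/(1−phi)
h = 0.13 × (1 − 0.4)/(1 − 0.1413) = 0.13 × 0.6987 = 0.0908 km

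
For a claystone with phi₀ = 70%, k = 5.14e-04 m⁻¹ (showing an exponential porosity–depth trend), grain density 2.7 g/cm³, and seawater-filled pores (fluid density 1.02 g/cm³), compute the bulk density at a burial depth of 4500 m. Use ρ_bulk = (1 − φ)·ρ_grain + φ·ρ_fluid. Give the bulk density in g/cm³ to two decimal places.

Working in km (1 km = 1000 m; k in km⁻¹ = k in m⁻¹ × 1000):
Porosity at depth: phi = 0.7·exp(−0.514×4.5) = 0.7×0.0990 = 0.0693
Bulk density: ρ_b = (1−phi)ρ_g + phi·ρ_f = 0.9307×2.7 + 0.0693×1.02
       = 2.513 + 0.071 = 2.584 g/cm³

2.58 g/cm³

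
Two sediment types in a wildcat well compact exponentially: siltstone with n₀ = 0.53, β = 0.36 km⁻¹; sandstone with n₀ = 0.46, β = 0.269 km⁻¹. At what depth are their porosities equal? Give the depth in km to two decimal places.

Set n₀ₐ e^(−βₐZ) = n₀ᵦ e^(−βᵦZ) ⇒ ln(n₀ₐ/n₀ᵦ) = (βₐ − βᵦ)·Z
Z = ln(0.53/0.46) / (0.36 − 0.269) = 0.1417 / 0.091 = 1.557 km

1.56 km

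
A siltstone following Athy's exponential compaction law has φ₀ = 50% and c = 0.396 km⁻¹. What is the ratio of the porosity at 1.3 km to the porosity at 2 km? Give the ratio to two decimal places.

1.32

φ(d₁)/φ(d₂) = e^(−c·d₁)/e^(−c·d₂) = e^{c(d₂−d₁)}
= exp(0.396 × 0.7) = exp(0.2772) = 1.3194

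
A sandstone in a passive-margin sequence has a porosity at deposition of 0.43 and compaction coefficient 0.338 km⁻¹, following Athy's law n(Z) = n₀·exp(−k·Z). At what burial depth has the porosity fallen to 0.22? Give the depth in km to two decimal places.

1.98 km

Invert Athy's law: Z = ln(n₀/n) / k
Z = ln(0.43/0.22) / 0.338 = ln(1.955) / 0.338 = 0.6702 / 0.338 = 1.983 km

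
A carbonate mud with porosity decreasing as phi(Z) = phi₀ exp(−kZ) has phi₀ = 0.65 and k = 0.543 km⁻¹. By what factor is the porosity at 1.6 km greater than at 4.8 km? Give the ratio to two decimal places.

phi(Z₁)/phi(Z₂) = e^(−k·Z₁)/e^(−k·Z₂) = e^{k(Z₂−Z₁)}
= exp(0.543 × 3.2) = exp(1.738) = 5.6837

5.68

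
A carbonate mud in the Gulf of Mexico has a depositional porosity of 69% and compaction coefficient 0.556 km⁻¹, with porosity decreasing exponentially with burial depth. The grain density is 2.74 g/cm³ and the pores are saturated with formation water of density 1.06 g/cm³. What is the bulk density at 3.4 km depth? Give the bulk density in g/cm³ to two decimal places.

2.56 g/cm³

Porosity at depth: φ = 0.69·exp(−0.556×3.4) = 0.69×0.1510 = 0.1042
Bulk density: ρ_b = (1−φ)ρ_g + φ·ρ_f = 0.8958×2.74 + 0.1042×1.06
       = 2.454 + 0.110 = 2.565 g/cm³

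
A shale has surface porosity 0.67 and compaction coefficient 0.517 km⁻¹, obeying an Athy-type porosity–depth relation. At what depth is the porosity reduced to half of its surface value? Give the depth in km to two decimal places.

1.34 km

phi/phi₀ = 1/2 ⇒ exp(−c·z) = 1/2 ⇒ z = ln(2) / c
z = 0.6931 / 0.517 = 1.341 km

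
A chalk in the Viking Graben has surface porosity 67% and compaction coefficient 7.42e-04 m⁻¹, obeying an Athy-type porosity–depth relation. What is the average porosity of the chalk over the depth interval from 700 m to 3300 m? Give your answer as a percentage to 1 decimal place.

17.7%

Working in km (1 km = 1000 m; c in km⁻¹ = c in m⁻¹ × 1000):
⟨n⟩ = (1/(z₂−z₁)) ∫ n₀ e^(−cz) dz = n₀·(e^(−c·z₁) − e^(−c·z₂)) / (c·(z₂−z₁))
e^(−0.742×0.7) = 0.5949; e^(−0.742×3.3) = 0.0864
⟨n⟩ = 0.67 × (0.5949 − 0.0864) / (0.742 × 2.6) = 0.67 × 0.2636 = 0.1766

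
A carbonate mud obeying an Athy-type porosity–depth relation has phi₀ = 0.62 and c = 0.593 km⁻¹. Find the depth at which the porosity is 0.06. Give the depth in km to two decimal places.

Invert Athy's law: d = ln(phi₀/phi) / c
d = ln(0.62/0.06) / 0.593 = ln(10.33) / 0.593 = 2.3354 / 0.593 = 3.938 km

3.94 km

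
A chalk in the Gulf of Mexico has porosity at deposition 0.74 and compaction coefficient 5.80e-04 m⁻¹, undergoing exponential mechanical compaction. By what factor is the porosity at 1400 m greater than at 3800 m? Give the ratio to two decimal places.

Working in km (1 km = 1000 m; β in km⁻¹ = β in m⁻¹ × 1000):
phi(z₁)/phi(z₂) = e^(−β·z₁)/e^(−β·z₂) = e^{β(z₂−z₁)}
= exp(0.58 × 2.4) = exp(1.392) = 4.0229

4.02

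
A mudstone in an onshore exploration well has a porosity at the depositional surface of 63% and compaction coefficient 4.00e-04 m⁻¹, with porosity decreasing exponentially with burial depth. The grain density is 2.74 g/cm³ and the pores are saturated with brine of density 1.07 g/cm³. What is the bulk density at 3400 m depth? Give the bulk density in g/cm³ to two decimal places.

Working in km (1 km = 1000 m; k in km⁻¹ = k in m⁻¹ × 1000):
Porosity at depth: n = 0.63·exp(−0.4×3.4) = 0.63×0.2567 = 0.1617
Bulk density: ρ_b = (1−n)ρ_g + n·ρ_f = 0.8383×2.74 + 0.1617×1.07
       = 2.297 + 0.173 = 2.470 g/cm³

2.47 g/cm³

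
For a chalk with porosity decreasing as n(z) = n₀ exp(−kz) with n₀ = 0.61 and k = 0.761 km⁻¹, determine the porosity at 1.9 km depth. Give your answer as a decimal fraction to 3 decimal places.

0.144

n = n₀·exp(−k·z) = 0.61 × exp(−0.761 × 1.9) = 0.61 × exp(−1.446)
  = 0.61 × 0.2355 = 0.1437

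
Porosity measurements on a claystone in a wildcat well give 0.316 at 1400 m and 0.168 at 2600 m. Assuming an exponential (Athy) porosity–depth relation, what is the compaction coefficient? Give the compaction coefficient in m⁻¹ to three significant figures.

Working in km (1 km = 1000 m; c in km⁻¹ = c in m⁻¹ × 1000):
Athy: φ(z) = φ₀ e^(−cz) ⇒ φ₁/φ₂ = e^{c(z₂−z₁)} ⇒ c = ln(φ₁/φ₂)/(z₂−z₁)
c = ln(0.316/0.168) / (2.6 − 1.4) = ln(1.881) / 1.2 = 0.6318 / 1.2 = 0.5265 km⁻¹

0.000526 m⁻¹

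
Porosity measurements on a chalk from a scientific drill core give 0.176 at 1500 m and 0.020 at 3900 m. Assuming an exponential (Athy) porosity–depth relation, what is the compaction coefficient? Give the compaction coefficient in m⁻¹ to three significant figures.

Working in km (1 km = 1000 m; β in km⁻¹ = β in m⁻¹ × 1000):
Athy: φ(z) = φ₀ e^(−βz) ⇒ φ₁/φ₂ = e^{β(z₂−z₁)} ⇒ β = ln(φ₁/φ₂)/(z₂−z₁)
β = ln(0.176/0.02) / (3.9 − 1.5) = ln(8.8) / 2.4 = 2.1748 / 2.4 = 0.9061 km⁻¹

0.000906 m⁻¹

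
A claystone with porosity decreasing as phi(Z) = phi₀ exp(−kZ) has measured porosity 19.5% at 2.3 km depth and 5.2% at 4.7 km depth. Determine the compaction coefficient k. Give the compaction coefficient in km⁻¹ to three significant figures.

Athy: phi(Z) = phi₀ e^(−kZ) ⇒ phi₁/phi₂ = e^{k(Z₂−Z₁)} ⇒ k = ln(phi₁/phi₂)/(Z₂−Z₁)
k = ln(0.195/0.052) / (4.7 − 2.3) = ln(3.75) / 2.4 = 1.3218 / 2.4 = 0.5507 km⁻¹

0.551 km⁻¹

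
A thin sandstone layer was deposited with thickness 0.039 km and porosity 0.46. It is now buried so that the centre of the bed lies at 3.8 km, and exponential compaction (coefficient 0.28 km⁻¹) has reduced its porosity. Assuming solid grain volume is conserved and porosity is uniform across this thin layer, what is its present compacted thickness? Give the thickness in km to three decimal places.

0.025 km

Porosity at 3.8 km: phi = 0.46·exp(−0.28×3.8) = 0.1587
Solid-volume conservation: h(1−phi) = h₀(1−phi₀) ⇒ h = h₀·(1−phi₀)/(1−phi)
h = 0.039 × (1 − 0.46)/(1 − 0.1587) = 0.039 × 0.6419 = 0.0250 km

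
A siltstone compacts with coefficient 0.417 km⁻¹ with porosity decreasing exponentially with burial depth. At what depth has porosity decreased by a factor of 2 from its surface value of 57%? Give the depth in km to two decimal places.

1.66 km

φ/φ₀ = 1/2 ⇒ exp(−k·d) = 1/2 ⇒ d = ln(2) / k
d = 0.6931 / 0.417 = 1.662 km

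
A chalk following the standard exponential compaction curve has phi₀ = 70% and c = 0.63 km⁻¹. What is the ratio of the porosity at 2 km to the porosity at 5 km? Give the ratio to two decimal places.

phi(d₁)/phi(d₂) = e^(−c·d₁)/e^(−c·d₂) = e^{c(d₂−d₁)}
= exp(0.63 × 3) = exp(1.89) = 6.6194

6.62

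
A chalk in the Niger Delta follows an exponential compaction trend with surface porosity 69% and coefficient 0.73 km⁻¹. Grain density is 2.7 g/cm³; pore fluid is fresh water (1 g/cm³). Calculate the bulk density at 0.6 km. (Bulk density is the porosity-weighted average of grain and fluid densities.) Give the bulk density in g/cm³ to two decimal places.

1.94 g/cm³

Porosity at depth: n = 0.69·exp(−0.73×0.6) = 0.69×0.6453 = 0.4453
Bulk density: ρ_b = (1−n)ρ_g + n·ρ_f = 0.5547×2.7 + 0.4453×1
       = 1.498 + 0.445 = 1.943 g/cm³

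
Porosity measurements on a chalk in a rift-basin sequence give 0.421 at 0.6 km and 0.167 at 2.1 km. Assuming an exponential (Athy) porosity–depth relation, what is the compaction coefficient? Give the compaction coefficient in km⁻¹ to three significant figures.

0.616 km⁻¹

Athy: phi(Z) = phi₀ e^(−kZ) ⇒ phi₁/phi₂ = e^{k(Z₂−Z₁)} ⇒ k = ln(phi₁/phi₂)/(Z₂−Z₁)
k = ln(0.421/0.167) / (2.1 − 0.6) = ln(2.521) / 1.5 = 0.9246 / 1.5 = 0.6164 km⁻¹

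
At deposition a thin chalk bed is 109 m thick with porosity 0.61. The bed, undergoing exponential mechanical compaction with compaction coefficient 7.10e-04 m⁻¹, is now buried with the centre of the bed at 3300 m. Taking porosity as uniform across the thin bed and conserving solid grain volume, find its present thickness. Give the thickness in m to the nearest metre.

Working in km (1 km = 1000 m; β in km⁻¹ = β in m⁻¹ × 1000):
Porosity at 3.3 km: φ = 0.61·exp(−0.71×3.3) = 0.0586
Solid-volume conservation: h(1−φ) = h₀(1−φ₀) ⇒ h = h₀·(1−φ₀)/(1−φ)
h = 0.109 × (1 − 0.61)/(1 − 0.0586) = 0.109 × 0.4143 = 0.0452 km

45 m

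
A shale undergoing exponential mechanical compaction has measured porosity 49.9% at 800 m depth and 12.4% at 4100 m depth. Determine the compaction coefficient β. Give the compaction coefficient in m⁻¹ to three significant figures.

Working in km (1 km = 1000 m; β in km⁻¹ = β in m⁻¹ × 1000):
Athy: phi(z) = phi₀ e^(−βz) ⇒ phi₁/phi₂ = e^{β(z₂−z₁)} ⇒ β = ln(phi₁/phi₂)/(z₂−z₁)
β = ln(0.499/0.124) / (4.1 − 0.8) = ln(4.024) / 3.3 = 1.3923 / 3.3 = 0.4219 km⁻¹

0.000422 m⁻¹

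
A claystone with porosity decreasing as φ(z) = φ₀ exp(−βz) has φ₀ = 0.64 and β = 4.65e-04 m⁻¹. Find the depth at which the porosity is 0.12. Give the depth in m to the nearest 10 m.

Working in km (1 km = 1000 m; β in km⁻¹ = β in m⁻¹ × 1000):
Invert Athy's law: z = ln(φ₀/φ) / β
z = ln(0.64/0.12) / 0.465 = ln(5.333) / 0.465 = 1.6740 / 0.465 = 3.600 km

3600 m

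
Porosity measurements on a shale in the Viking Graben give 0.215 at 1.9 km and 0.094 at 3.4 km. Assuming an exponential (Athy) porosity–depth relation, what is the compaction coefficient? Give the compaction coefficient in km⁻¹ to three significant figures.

0.552 km⁻¹

Athy: φ(z) = φ₀ e^(−kz) ⇒ φ₁/φ₂ = e^{k(z₂−z₁)} ⇒ k = ln(φ₁/φ₂)/(z₂−z₁)
k = ln(0.215/0.094) / (3.4 − 1.9) = ln(2.287) / 1.5 = 0.8273 / 1.5 = 0.5516 km⁻¹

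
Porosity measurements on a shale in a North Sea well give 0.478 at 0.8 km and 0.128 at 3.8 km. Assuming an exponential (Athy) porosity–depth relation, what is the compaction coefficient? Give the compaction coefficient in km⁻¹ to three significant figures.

0.439 km⁻¹

Athy: φ(z) = φ₀ e^(−kz) ⇒ φ₁/φ₂ = e^{k(z₂−z₁)} ⇒ k = ln(φ₁/φ₂)/(z₂−z₁)
k = ln(0.478/0.128) / (3.8 − 0.8) = ln(3.734) / 3 = 1.3176 / 3 = 0.4392 km⁻¹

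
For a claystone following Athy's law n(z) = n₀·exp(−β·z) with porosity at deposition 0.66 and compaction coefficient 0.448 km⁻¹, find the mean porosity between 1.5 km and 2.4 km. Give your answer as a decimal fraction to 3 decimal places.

⟨n⟩ = (1/(z₂−z₁)) ∫ n₀ e^(−βz) dz = n₀·(e^(−β·z₁) − e^(−β·z₂)) / (β·(z₂−z₁))
e^(−0.448×1.5) = 0.5107; e^(−0.448×2.4) = 0.3412
⟨n⟩ = 0.66 × (0.5107 − 0.3412) / (0.448 × 0.9) = 0.66 × 0.4203 = 0.2774

0.277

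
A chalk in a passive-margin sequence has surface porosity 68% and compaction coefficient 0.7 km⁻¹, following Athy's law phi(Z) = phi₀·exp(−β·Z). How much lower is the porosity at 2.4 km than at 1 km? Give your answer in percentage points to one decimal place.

21.1 percentage points

phi(1) = 0.68·e^(−0.7×1) = 0.3377
phi(2.4) = 0.68·e^(−0.7×2.4) = 0.1267
Δphi = 0.3377 − 0.1267 = 0.2109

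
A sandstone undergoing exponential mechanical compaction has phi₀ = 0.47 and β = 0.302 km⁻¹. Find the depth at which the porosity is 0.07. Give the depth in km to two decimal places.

Invert Athy's law: Z = ln(phi₀/phi) / β
Z = ln(0.47/0.07) / 0.302 = ln(6.714) / 0.302 = 1.9042 / 0.302 = 6.305 km

6.31 km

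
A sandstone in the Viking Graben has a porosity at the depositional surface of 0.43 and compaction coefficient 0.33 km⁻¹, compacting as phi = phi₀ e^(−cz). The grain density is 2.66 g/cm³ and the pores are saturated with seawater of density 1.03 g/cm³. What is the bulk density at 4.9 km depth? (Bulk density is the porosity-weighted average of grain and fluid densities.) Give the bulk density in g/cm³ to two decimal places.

2.52 g/cm³

Porosity at depth: phi = 0.43·exp(−0.33×4.9) = 0.43×0.1985 = 0.0854
Bulk density: ρ_b = (1−phi)ρ_g + phi·ρ_f = 0.9146×2.66 + 0.0854×1.03
       = 2.433 + 0.088 = 2.521 g/cm³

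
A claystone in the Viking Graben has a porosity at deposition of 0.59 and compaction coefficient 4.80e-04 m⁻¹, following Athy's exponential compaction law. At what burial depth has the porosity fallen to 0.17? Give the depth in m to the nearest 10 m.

Working in km (1 km = 1000 m; c in km⁻¹ = c in m⁻¹ × 1000):
Invert Athy's law: z = ln(n₀/n) / c
z = ln(0.59/0.17) / 0.48 = ln(3.471) / 0.48 = 1.2443 / 0.48 = 2.592 km

2590 m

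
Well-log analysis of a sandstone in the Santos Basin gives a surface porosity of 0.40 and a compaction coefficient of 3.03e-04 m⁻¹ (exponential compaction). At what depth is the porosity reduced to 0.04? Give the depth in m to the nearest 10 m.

7600 m

Working in km (1 km = 1000 m; k in km⁻¹ = k in m⁻¹ × 1000):
Invert Athy's law: z = ln(φ₀/φ) / k
z = ln(0.4/0.04) / 0.303 = ln(10) / 0.303 = 2.3026 / 0.303 = 7.599 km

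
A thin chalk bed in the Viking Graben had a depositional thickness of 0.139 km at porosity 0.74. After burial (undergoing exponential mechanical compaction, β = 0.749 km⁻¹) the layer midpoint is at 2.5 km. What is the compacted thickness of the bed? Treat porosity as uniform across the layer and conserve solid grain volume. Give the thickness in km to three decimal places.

0.041 km

Porosity at 2.5 km: φ = 0.74·exp(−0.749×2.5) = 0.1138
Solid-volume conservation: h(1−φ) = h₀(1−φ₀) ⇒ h = h₀·(1−φ₀)/(1−φ)
h = 0.139 × (1 − 0.74)/(1 − 0.1138) = 0.139 × 0.2934 = 0.0408 km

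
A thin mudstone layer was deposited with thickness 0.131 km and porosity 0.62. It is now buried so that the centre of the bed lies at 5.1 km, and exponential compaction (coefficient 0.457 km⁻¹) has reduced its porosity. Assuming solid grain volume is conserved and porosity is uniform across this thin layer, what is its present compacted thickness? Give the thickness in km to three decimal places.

Porosity at 5.1 km: φ = 0.62·exp(−0.457×5.1) = 0.0603
Solid-volume conservation: h(1−φ) = h₀(1−φ₀) ⇒ h = h₀·(1−φ₀)/(1−φ)
h = 0.131 × (1 − 0.62)/(1 − 0.0603) = 0.131 × 0.4044 = 0.0530 km

0.053 km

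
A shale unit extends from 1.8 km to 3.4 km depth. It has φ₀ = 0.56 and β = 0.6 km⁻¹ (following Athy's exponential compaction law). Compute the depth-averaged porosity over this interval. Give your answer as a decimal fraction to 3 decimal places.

0.122

⟨φ⟩ = (1/(z₂−z₁)) ∫ φ₀ e^(−βz) dz = φ₀·(e^(−β·z₁) − e^(−β·z₂)) / (β·(z₂−z₁))
e^(−0.6×1.8) = 0.3396; e^(−0.6×3.4) = 0.1300
⟨φ⟩ = 0.56 × (0.3396 − 0.1300) / (0.6 × 1.6) = 0.56 × 0.2183 = 0.1222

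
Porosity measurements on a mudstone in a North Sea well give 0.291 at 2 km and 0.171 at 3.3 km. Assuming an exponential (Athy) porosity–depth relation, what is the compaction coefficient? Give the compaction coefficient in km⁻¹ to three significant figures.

Athy: φ(d) = φ₀ e^(−cd) ⇒ φ₁/φ₂ = e^{c(d₂−d₁)} ⇒ c = ln(φ₁/φ₂)/(d₂−d₁)
c = ln(0.291/0.171) / (3.3 − 2) = ln(1.702) / 1.3 = 0.5317 / 1.3 = 0.409 km⁻¹

0.409 km⁻¹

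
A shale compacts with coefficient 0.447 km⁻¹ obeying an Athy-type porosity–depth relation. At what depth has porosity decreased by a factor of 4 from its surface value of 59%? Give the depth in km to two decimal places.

3.10 km

phi/phi₀ = 1/4 ⇒ exp(−c·d) = 1/4 ⇒ d = ln(4) / c
d = 1.3863 / 0.447 = 3.101 km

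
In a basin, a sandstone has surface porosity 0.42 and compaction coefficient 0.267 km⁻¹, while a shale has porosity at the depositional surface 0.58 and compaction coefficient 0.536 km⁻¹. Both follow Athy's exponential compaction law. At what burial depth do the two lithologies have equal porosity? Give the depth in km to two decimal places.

Set n₀ₐ e^(−βₐZ) = n₀ᵦ e^(−βᵦZ) ⇒ ln(n₀ₐ/n₀ᵦ) = (βₐ − βᵦ)·Z
Z = ln(0.42/0.58) / (0.267 − 0.536) = -0.3228 / -0.269 = 1.200 km

1.20 km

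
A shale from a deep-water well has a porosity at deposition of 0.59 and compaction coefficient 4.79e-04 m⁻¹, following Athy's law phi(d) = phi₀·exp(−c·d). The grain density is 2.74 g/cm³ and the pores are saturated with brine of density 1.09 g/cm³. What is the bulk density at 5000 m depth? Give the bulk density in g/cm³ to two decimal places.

Working in km (1 km = 1000 m; c in km⁻¹ = c in m⁻¹ × 1000):
Porosity at depth: phi = 0.59·exp(−0.479×5) = 0.59×0.0912 = 0.0538
Bulk density: ρ_b = (1−phi)ρ_g + phi·ρ_f = 0.9462×2.74 + 0.0538×1.09
       = 2.593 + 0.059 = 2.651 g/cm³

2.65 g/cm³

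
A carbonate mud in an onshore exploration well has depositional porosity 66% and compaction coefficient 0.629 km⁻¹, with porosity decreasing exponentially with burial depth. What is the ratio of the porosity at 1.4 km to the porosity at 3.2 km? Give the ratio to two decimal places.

n(Z₁)/n(Z₂) = e^(−k·Z₁)/e^(−k·Z₂) = e^{k(Z₂−Z₁)}
= exp(0.629 × 1.8) = exp(1.132) = 3.1025

3.10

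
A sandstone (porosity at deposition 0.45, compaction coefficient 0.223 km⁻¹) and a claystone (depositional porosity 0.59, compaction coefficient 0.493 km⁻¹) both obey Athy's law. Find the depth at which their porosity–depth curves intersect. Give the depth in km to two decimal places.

1.00 km

Set φ₀ₐ e^(−kₐZ) = φ₀ᵦ e^(−kᵦZ) ⇒ ln(φ₀ₐ/φ₀ᵦ) = (kₐ − kᵦ)·Z
Z = ln(0.45/0.59) / (0.223 − 0.493) = -0.2709 / -0.27 = 1.003 km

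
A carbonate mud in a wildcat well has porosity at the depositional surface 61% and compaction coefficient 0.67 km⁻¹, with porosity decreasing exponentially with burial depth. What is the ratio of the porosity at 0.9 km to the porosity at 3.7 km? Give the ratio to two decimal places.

φ(z₁)/φ(z₂) = e^(−β·z₁)/e^(−β·z₂) = e^{β(z₂−z₁)}
= exp(0.67 × 2.8) = exp(1.876) = 6.5273

6.53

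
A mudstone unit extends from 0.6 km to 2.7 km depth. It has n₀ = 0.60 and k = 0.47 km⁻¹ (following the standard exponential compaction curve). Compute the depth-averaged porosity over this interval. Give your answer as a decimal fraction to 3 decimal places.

0.288

⟨n⟩ = (1/(Z₂−Z₁)) ∫ n₀ e^(−kZ) dZ = n₀·(e^(−k·Z₁) − e^(−k·Z₂)) / (k·(Z₂−Z₁))
e^(−0.47×0.6) = 0.7543; e^(−0.47×2.7) = 0.2811
⟨n⟩ = 0.6 × (0.7543 − 0.2811) / (0.47 × 2.1) = 0.6 × 0.4794 = 0.2876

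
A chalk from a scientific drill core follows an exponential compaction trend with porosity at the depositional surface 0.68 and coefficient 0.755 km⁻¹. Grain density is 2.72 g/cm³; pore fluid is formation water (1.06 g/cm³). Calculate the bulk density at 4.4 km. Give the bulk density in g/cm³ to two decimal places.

2.68 g/cm³

Porosity at depth: phi = 0.68·exp(−0.755×4.4) = 0.68×0.0361 = 0.0245
Bulk density: ρ_b = (1−phi)ρ_g + phi·ρ_f = 0.9755×2.72 + 0.0245×1.06
       = 2.653 + 0.026 = 2.679 g/cm³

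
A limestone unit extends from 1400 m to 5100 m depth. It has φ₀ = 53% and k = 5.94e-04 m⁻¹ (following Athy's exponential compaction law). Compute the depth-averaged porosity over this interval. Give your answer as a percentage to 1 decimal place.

9.3%

Working in km (1 km = 1000 m; k in km⁻¹ = k in m⁻¹ × 1000):
⟨φ⟩ = (1/(d₂−d₁)) ∫ φ₀ e^(−kd) dd = φ₀·(e^(−k·d₁) − e^(−k·d₂)) / (k·(d₂−d₁))
e^(−0.594×1.4) = 0.4354; e^(−0.594×5.1) = 0.0483
⟨φ⟩ = 0.53 × (0.4354 − 0.0483) / (0.594 × 3.7) = 0.53 × 0.1761 = 0.0933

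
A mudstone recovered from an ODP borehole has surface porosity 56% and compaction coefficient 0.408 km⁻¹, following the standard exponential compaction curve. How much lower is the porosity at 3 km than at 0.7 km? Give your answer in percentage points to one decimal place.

n(0.7) = 0.56·e^(−0.408×0.7) = 0.4209
n(3) = 0.56·e^(−0.408×3) = 0.1647
Δn = 0.4209 − 0.1647 = 0.2562

25.6 percentage points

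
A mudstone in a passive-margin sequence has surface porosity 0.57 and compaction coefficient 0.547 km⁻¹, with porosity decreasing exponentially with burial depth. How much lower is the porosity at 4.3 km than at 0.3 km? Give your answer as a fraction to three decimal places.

n(0.3) = 0.57·e^(−0.547×0.3) = 0.4837
n(4.3) = 0.57·e^(−0.547×4.3) = 0.0542
Δn = 0.4837 − 0.0542 = 0.4295

0.429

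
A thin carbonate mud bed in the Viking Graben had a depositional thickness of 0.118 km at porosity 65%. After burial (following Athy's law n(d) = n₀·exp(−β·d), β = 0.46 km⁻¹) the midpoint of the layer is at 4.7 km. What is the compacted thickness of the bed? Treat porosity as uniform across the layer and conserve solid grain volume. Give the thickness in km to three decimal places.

Porosity at 4.7 km: n = 0.65·exp(−0.46×4.7) = 0.0748
Solid-volume conservation: h(1−n) = h₀(1−n₀) ⇒ h = h₀·(1−n₀)/(1−n)
h = 0.118 × (1 − 0.65)/(1 − 0.0748) = 0.118 × 0.3783 = 0.0446 km

0.045 km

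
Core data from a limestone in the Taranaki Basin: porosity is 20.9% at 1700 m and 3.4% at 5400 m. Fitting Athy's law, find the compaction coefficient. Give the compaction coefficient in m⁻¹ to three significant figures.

0.000491 m⁻¹

Working in km (1 km = 1000 m; k in km⁻¹ = k in m⁻¹ × 1000):
Athy: φ(d) = φ₀ e^(−kd) ⇒ φ₁/φ₂ = e^{k(d₂−d₁)} ⇒ k = ln(φ₁/φ₂)/(d₂−d₁)
k = ln(0.209/0.034) / (5.4 − 1.7) = ln(6.147) / 3.7 = 1.8160 / 3.7 = 0.4908 km⁻¹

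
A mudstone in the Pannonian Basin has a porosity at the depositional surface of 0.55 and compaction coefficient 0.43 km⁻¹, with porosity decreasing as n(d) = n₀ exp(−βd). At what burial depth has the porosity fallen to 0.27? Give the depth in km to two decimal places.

Invert Athy's law: d = ln(n₀/n) / β
d = ln(0.55/0.27) / 0.43 = ln(2.037) / 0.43 = 0.7115 / 0.43 = 1.655 km

1.65 km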